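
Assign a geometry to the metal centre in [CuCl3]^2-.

Summing ligand charges against the −2 overall charge gives an oxidation state of +1 for copper.
Cu sits in group 11, so the d-electron count is 11 − 1 = 10.
With 3 monodentate ligands the coordination number is 3.
Three ligands around a d¹⁰ centre minimise repulsion in a trigonal-planar arrangement.

trigonal planar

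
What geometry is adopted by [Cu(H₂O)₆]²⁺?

Water is neutral; balancing the +2 overall charge requires Cu(II).
Copper is a group-11 element; Cu(II) is therefore d⁹.
With 6 monodentate ligands the coordination number is 6.
Six donors around a single metal centre give an octahedral coordination sphere.

octahedral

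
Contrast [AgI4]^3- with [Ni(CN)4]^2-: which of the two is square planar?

[Ni(CN)4]^2-

For [AgI4]^3-: Ligand charges: each iodide is −1. With an overall charge of −3 the silver centre must be in the +1 oxidation state. Silver is a group-11 element; Ag(I) is therefore d¹⁰. A d¹⁰ ion has no crystal-field stabilisation preference between square planar and tetrahedral, so four ligands adopt the sterically favoured tetrahedral geometry. → tetrahedral.
For [Ni(CN)4]^2-: Ligand charges: each cyanide is −1. With an overall charge of −2 the nickel centre must be in the +2 oxidation state. Nickel is a group-10 element; Ni(II) is therefore d⁸. Cyanide is a strong-field ligand (high in the spectrochemical series). A 3d d⁸ ion with strong-field ligands gains enough CFSE to favour square planar over tetrahedral. → square planar.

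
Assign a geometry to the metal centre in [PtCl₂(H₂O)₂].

Each chloride is −1; water is neutral; balancing the 0 overall charge requires Pt(II).
Pt sits in group 10, so the d-electron count is 10 − 2 = 8.
Coordination number: 4.
A 5d d⁸ ion has a large crystal-field splitting; square planar leaves the high-energy d_{x²−y²} orbital empty and maximises CFSE.

square planar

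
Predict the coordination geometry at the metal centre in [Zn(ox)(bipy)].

tetrahedral

Ligand charges: each oxalate is −2; 2,2′-bipyridine is neutral. With an overall charge of 0 the zinc centre must be in the +2 oxidation state.
Zinc is a group-12 element; Zn(II) is therefore d¹⁰.
Counting donor atoms: 1×oxalate (bidentate) → 2 donors; 1×2,2′-bipyridine (bidentate) → 2 donors. Coordination number = 4.
A d¹⁰ ion has no crystal-field stabilisation preference between square planar and tetrahedral, so four ligands adopt the sterically favoured tetrahedral geometry.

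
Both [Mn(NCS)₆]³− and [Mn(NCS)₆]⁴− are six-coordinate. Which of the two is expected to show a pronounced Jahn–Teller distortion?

[Mn(NCS)₆]³−: Ligand charges: each isothiocyanate is −1. With an overall charge of −3 the manganese centre must be in the +3 oxidation state. Mn sits in group 7, so the d-electron count is 7 − 3 = 4. Isothiocyanate is a weak-field ligand for a first-row metal, so the complex is high-spin. The t₂g³e_g¹ (high-spin) configuration has an unevenly filled e_g set; the Jahn–Teller theorem predicts a tetragonal distortion (typically axial elongation) to lift the degeneracy.
[Mn(NCS)₆]⁴−: Each isothiocyanate is −1; balancing the −4 overall charge requires Mn(II). Group 7 minus oxidation state 2 gives a d⁵ configuration. Isothiocyanate is a weak-field ligand for a first-row metal, so the complex is high-spin. The d⁵ configuration leaves the e_g set evenly filled (or empty) — no strong Jahn–Teller driving force.

[Mn(NCS)₆]³−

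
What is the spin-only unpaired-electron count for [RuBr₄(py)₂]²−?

0 unpaired electrons

Each bromide is −1; pyridine is neutral; balancing the −2 overall charge requires Ru(II).
Group 8 minus oxidation state 2 gives a d⁶ configuration.
The spin state decides the count: a 4d ion has a large Δₒ and is invariably low-spin.
An octahedral low-spin d⁶ ion is t₂g⁶e_g⁰, giving 0 unpaired electrons.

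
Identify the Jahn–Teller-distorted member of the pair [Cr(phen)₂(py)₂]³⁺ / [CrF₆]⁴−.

[CrF₆]⁴−

[Cr(phen)₂(py)₂]³⁺: Summing ligand charges against the +3 overall charge gives an oxidation state of +3 for chromium. Cr sits in group 6, so the d-electron count is 6 − 3 = 3. The d³ configuration leaves the e_g set evenly filled (or empty) — no strong Jahn–Teller driving force.
[CrF₆]⁴−: Summing ligand charges against the −4 overall charge gives an oxidation state of +2 for chromium. Chromium is a group-6 element; Cr(II) is therefore d⁴. Fluoride is a weak-field ligand for a first-row metal, so the complex is high-spin. The t₂g³e_g¹ (high-spin) configuration has an unevenly filled e_g set; the Jahn–Teller theorem predicts a tetragonal distortion (typically axial elongation) to lift the degeneracy.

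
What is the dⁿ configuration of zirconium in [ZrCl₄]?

Ligand charges: each chloride is −1. With an overall charge of 0 the zirconium centre must be in the +4 oxidation state.
Zirconium is a group-4 element; Zr(IV) is therefore d⁰.

d0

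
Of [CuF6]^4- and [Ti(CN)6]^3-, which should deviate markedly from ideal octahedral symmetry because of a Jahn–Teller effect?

[CuF6]^4-

[CuF6]^4-: Each fluoride is −1; balancing the −4 overall charge requires Cu(II). Group 11 minus oxidation state 2 gives a d⁹ configuration. The t₂g⁶e_g³ configuration has an unevenly filled e_g set; the Jahn–Teller theorem predicts a tetragonal distortion (typically axial elongation) to lift the degeneracy.
[Ti(CN)6]^3-: Each cyanide is −1; balancing the −3 overall charge requires Ti(III). Ti sits in group 4, so the d-electron count is 4 − 3 = 1. The d¹ configuration leaves the e_g set evenly filled (or empty) — no strong Jahn–Teller driving force.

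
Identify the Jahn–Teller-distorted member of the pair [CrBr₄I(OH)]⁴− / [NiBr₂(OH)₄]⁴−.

[CrBr₄I(OH)]⁴−: Summing ligand charges against the −4 overall charge gives an oxidation state of +2 for chromium. Group 6 minus oxidation state 2 gives a d⁴ configuration. Bromide, hydroxide, and iodide are weak-field ligands for a first-row metal, so the complex is high-spin. The t₂g³e_g¹ (high-spin) configuration has an unevenly filled e_g set; the Jahn–Teller theorem predicts a tetragonal distortion (typically axial elongation) to lift the degeneracy.
[NiBr₂(OH)₄]⁴−: Summing ligand charges against the −4 overall charge gives an oxidation state of +2 for nickel. Ni sits in group 10, so the d-electron count is 10 − 2 = 8. The d⁸ configuration leaves the e_g set evenly filled (or empty) — no strong Jahn–Teller driving force.

[CrBr₄I(OH)]⁴−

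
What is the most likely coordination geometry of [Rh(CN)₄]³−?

square planar

Ligand charges: each cyanide is −1. With an overall charge of −3 the rhodium centre must be in the +1 oxidation state.
Rhodium is a group-9 element; Rh(I) is therefore d⁸.
Coordination number: 4.
A 4d d⁸ ion has a large crystal-field splitting; square planar leaves the high-energy d_{x²−y²} orbital empty and maximises CFSE.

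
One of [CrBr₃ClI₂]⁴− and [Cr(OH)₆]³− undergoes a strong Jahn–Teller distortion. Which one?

[CrBr₃ClI₂]⁴−

[CrBr₃ClI₂]⁴−: Summing ligand charges against the −4 overall charge gives an oxidation state of +2 for chromium. Cr sits in group 6, so the d-electron count is 6 − 2 = 4. Bromide, chloride, and iodide are weak-field ligands for a first-row metal, so the complex is high-spin. The t₂g³e_g¹ (high-spin) configuration has an unevenly filled e_g set; the Jahn–Teller theorem predicts a tetragonal distortion (typically axial elongation) to lift the degeneracy.
[Cr(OH)₆]³−: Ligand charges: each hydroxide is −1. With an overall charge of −3 the chromium centre must be in the +3 oxidation state. Group 6 minus oxidation state 3 gives a d³ configuration. The d³ configuration leaves the e_g set evenly filled (or empty) — no strong Jahn–Teller driving force.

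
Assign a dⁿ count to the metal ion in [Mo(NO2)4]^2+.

d⁰

Each nitro (N-bound nitrite) is −1; balancing the +2 overall charge requires Mo(VI).
Mo sits in group 6, so the d-electron count is 6 − 6 = 0.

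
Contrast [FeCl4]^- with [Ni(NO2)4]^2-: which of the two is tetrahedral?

For [FeCl4]^-: Each chloride is −1; balancing the −1 overall charge requires Fe(III). Iron is a group-8 element; Fe(III) is therefore d⁵. A high-spin d⁵ ion has zero CFSE in either geometry, so four ligands adopt the sterically favoured tetrahedral geometry. → tetrahedral.
For [Ni(NO2)4]^2-: Summing ligand charges against the −2 overall charge gives an oxidation state of +2 for nickel. Nickel is a group-10 element; Ni(II) is therefore d⁸. Nitro (N-bound nitrite) is a strong-field ligand (high in the spectrochemical series). A 3d d⁸ ion with strong-field ligands gains enough CFSE to favour square planar over tetrahedral. → square planar.

[FeCl4]^-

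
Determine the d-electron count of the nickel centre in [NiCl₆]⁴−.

d⁸

Summing ligand charges against the −4 overall charge gives an oxidation state of +2 for nickel.
Ni sits in group 10, so the d-electron count is 10 − 2 = 8.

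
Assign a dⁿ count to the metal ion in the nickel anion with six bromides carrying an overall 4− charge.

d⁸

Summing ligand charges against the −4 overall charge gives an oxidation state of +2 for nickel.
Nickel is a group-10 element; Ni(II) is therefore d⁸.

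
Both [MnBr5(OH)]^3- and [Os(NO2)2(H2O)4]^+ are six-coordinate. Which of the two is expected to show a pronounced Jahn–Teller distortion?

[MnBr5(OH)]^3-: Ligand charges: each bromide is −1; each hydroxide is −1. With an overall charge of −3 the manganese centre must be in the +3 oxidation state. Group 7 minus oxidation state 3 gives a d⁴ configuration. Bromide and hydroxide are weak-field ligands for a first-row metal, so the complex is high-spin. The t₂g³e_g¹ (high-spin) configuration has an unevenly filled e_g set; the Jahn–Teller theorem predicts a tetragonal distortion (typically axial elongation) to lift the degeneracy.
[Os(NO2)2(H2O)4]^+: Ligand charges: each nitro (N-bound nitrite) is −1; water is neutral. With an overall charge of +1 the osmium centre must be in the +3 oxidation state. Osmium is a group-8 element; Os(III) is therefore d⁵. A 5d ion has a large Δₒ and is invariably low-spin. The d⁵ configuration leaves the e_g set evenly filled (or empty) — no strong Jahn–Teller driving force.

[MnBr5(OH)]^3-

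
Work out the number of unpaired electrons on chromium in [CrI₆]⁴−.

4

Summing ligand charges against the −4 overall charge gives an oxidation state of +2 for chromium.
Chromium is a group-6 element; Cr(II) is therefore d⁴.
The spin state decides the count: Iodide is a weak-field ligand for a first-row metal, so the complex is high-spin.
An octahedral high-spin d⁴ ion is t₂g³e_g¹, giving 4 unpaired electrons.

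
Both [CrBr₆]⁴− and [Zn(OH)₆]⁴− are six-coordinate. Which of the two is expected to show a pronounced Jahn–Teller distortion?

[CrBr₆]⁴−

[CrBr₆]⁴−: Summing ligand charges against the −4 overall charge gives an oxidation state of +2 for chromium. Group 6 minus oxidation state 2 gives a d⁴ configuration. Bromide is a weak-field ligand for a first-row metal, so the complex is high-spin. The t₂g³e_g¹ (high-spin) configuration has an unevenly filled e_g set; the Jahn–Teller theorem predicts a tetragonal distortion (typically axial elongation) to lift the degeneracy.
[Zn(OH)₆]⁴−: Summing ligand charges against the −4 overall charge gives an oxidation state of +2 for zinc. Zn sits in group 12, so the d-electron count is 12 − 2 = 10. The d¹⁰ configuration leaves the e_g set evenly filled (or empty) — no strong Jahn–Teller driving force.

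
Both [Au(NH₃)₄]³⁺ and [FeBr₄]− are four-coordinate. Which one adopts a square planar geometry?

[Au(NH₃)₄]³⁺

For [Au(NH₃)₄]³⁺: Summing ligand charges against the +3 overall charge gives an oxidation state of +3 for gold. Au sits in group 11, so the d-electron count is 11 − 3 = 8. A 5d d⁸ ion has a large crystal-field splitting; square planar leaves the high-energy d_{x²−y²} orbital empty and maximises CFSE. → square planar.
For [FeBr₄]−: Ligand charges: each bromide is −1. With an overall charge of −1 the iron centre must be in the +3 oxidation state. Fe sits in group 8, so the d-electron count is 8 − 3 = 5. A high-spin d⁵ ion has zero CFSE in either geometry, so four ligands adopt the sterically favoured tetrahedral geometry. → tetrahedral.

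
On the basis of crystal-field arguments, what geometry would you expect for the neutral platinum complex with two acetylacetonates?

square planar

Ligand charges: each acetylacetonate is −1. With an overall charge of 0 the platinum centre must be in the +2 oxidation state.
Platinum is a group-10 element; Pt(II) is therefore d⁸.
Counting donor atoms: 2×acetylacetonate (bidentate) → 4 donors. Coordination number = 4.
A 5d d⁸ ion has a large crystal-field splitting; square planar leaves the high-energy d_{x²−y²} orbital empty and maximises CFSE.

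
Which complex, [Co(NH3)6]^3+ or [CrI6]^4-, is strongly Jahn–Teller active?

[CrI6]^4-

[Co(NH3)6]^3+: Ammonia is neutral; balancing the +3 overall charge requires Co(III). Group 9 minus oxidation state 3 gives a d⁶ configuration. Co(III) has an exceptionally large octahedral splitting and is low-spin with essentially every ligand except fluoride. The d⁶ configuration leaves the e_g set evenly filled (or empty) — no strong Jahn–Teller driving force.
[CrI6]^4-: Each iodide is −1; balancing the −4 overall charge requires Cr(II). Group 6 minus oxidation state 2 gives a d⁴ configuration. Iodide is a weak-field ligand for a first-row metal, so the complex is high-spin. The t₂g³e_g¹ (high-spin) configuration has an unevenly filled e_g set; the Jahn–Teller theorem predicts a tetragonal distortion (typically axial elongation) to lift the degeneracy.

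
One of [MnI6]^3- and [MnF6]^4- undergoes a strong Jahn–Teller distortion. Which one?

[MnI6]^3-

[MnI6]^3-: Each iodide is −1; balancing the −3 overall charge requires Mn(III). Manganese is a group-7 element; Mn(III) is therefore d⁴. Iodide is a weak-field ligand for a first-row metal, so the complex is high-spin. The t₂g³e_g¹ (high-spin) configuration has an unevenly filled e_g set; the Jahn–Teller theorem predicts a tetragonal distortion (typically axial elongation) to lift the degeneracy.
[MnF6]^4-: Each fluoride is −1; balancing the −4 overall charge requires Mn(II). Mn sits in group 7, so the d-electron count is 7 − 2 = 5. Fluoride is a weak-field ligand for a first-row metal, so the complex is high-spin. The d⁵ configuration leaves the e_g set evenly filled (or empty) — no strong Jahn–Teller driving force.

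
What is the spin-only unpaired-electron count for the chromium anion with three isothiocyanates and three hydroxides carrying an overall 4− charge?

Each isothiocyanate is −1; each hydroxide is −1; balancing the −4 overall charge requires Cr(II).
Group 6 minus oxidation state 2 gives a d⁴ configuration.
The spin state decides the count: Hydroxide and isothiocyanate are weak-field ligands for a first-row metal, so the complex is high-spin.
An octahedral high-spin d⁴ ion is t₂g³e_g¹, giving 4 unpaired electrons.

4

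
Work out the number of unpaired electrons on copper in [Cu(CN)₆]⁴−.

Summing ligand charges against the −4 overall charge gives an oxidation state of +2 for copper.
Copper is a group-11 element; Cu(II) is therefore d⁹.
In an octahedral field the d⁹ configuration is t₂g⁶e_g³ (only one arrangement possible), giving 1 unpaired electron.

1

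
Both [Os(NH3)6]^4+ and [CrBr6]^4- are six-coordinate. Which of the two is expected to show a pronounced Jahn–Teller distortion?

[Os(NH3)6]^4+: Summing ligand charges against the +4 overall charge gives an oxidation state of +4 for osmium. Group 8 minus oxidation state 4 gives a d⁴ configuration. A 5d ion has a large Δₒ and is invariably low-spin. The d⁴ configuration leaves the e_g set evenly filled (or empty) — no strong Jahn–Teller driving force.
[CrBr6]^4-: Summing ligand charges against the −4 overall charge gives an oxidation state of +2 for chromium. Chromium is a group-6 element; Cr(II) is therefore d⁴. Bromide is a weak-field ligand for a first-row metal, so the complex is high-spin. The t₂g³e_g¹ (high-spin) configuration has an unevenly filled e_g set; the Jahn–Teller theorem predicts a tetragonal distortion (typically axial elongation) to lift the degeneracy.

[CrBr6]^4-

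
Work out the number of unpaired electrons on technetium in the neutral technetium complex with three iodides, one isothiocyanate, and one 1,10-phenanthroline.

3 unpaired electrons

Summing ligand charges against the 0 overall charge gives an oxidation state of +4 for technetium.
Group 7 minus oxidation state 4 gives a d³ configuration.
Counting donor atoms: 3×iodide (monodentate) → 3 donors; 1×isothiocyanate (monodentate) → 1 donor; 1×1,10-phenanthroline (bidentate) → 2 donors. Coordination number = 6.
In an octahedral field the d³ configuration is t₂g³e_g⁰ (only one arrangement possible), giving 3 unpaired electrons.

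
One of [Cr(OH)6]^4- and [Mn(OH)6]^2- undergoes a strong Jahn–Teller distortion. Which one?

[Cr(OH)6]^4-

[Cr(OH)6]^4-: Ligand charges: each hydroxide is −1. With an overall charge of −4 the chromium centre must be in the +2 oxidation state. Cr sits in group 6, so the d-electron count is 6 − 2 = 4. Hydroxide is a weak-field ligand for a first-row metal, so the complex is high-spin. The t₂g³e_g¹ (high-spin) configuration has an unevenly filled e_g set; the Jahn–Teller theorem predicts a tetragonal distortion (typically axial elongation) to lift the degeneracy.
[Mn(OH)6]^2-: Summing ligand charges against the −2 overall charge gives an oxidation state of +4 for manganese. Manganese is a group-7 element; Mn(IV) is therefore d³. The d³ configuration leaves the e_g set evenly filled (or empty) — no strong Jahn–Teller driving force.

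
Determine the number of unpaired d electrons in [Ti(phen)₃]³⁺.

Summing ligand charges against the +3 overall charge gives an oxidation state of +3 for titanium.
Titanium is a group-4 element; Ti(III) is therefore d¹.
Counting donor atoms: 3×1,10-phenanthroline (bidentate) → 6 donors. Coordination number = 6.
In an octahedral field the d¹ configuration is t₂g¹e_g⁰ (only one arrangement possible), giving 1 unpaired electron.

1 unpaired electron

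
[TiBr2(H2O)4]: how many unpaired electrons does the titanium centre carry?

2 unpaired electrons

Summing ligand charges against the 0 overall charge gives an oxidation state of +2 for titanium.
Ti sits in group 4, so the d-electron count is 4 − 2 = 2.
In an octahedral field the d² configuration is t₂g²e_g⁰ (only one arrangement possible), giving 2 unpaired electrons.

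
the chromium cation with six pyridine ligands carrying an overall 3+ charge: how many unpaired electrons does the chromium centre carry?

Pyridine is neutral; balancing the +3 overall charge requires Cr(III).
Chromium is a group-6 element; Cr(III) is therefore d³.
In an octahedral field the d³ configuration is t₂g³e_g⁰ (only one arrangement possible), giving 3 unpaired electrons.

3 unpaired electrons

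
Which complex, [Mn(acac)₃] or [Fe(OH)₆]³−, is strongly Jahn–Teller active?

[Mn(acac)₃]

[Mn(acac)₃]: Summing ligand charges against the 0 overall charge gives an oxidation state of +3 for manganese. Manganese is a group-7 element; Mn(III) is therefore d⁴. Acetylacetonate is a weak-field ligand for a first-row metal, so the complex is high-spin. The t₂g³e_g¹ (high-spin) configuration has an unevenly filled e_g set; the Jahn–Teller theorem predicts a tetragonal distortion (typically axial elongation) to lift the degeneracy.
[Fe(OH)₆]³−: Each hydroxide is −1; balancing the −3 overall charge requires Fe(III). Group 8 minus oxidation state 3 gives a d⁵ configuration. Hydroxide is a weak-field ligand for a first-row metal, so the complex is high-spin. The d⁵ configuration leaves the e_g set evenly filled (or empty) — no strong Jahn–Teller driving force.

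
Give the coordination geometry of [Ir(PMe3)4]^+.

Summing ligand charges against the +1 overall charge gives an oxidation state of +1 for iridium.
Group 9 minus oxidation state 1 gives a d⁸ configuration.
Coordination number: 4.
A 5d d⁸ ion has a large crystal-field splitting; square planar leaves the high-energy d_{x²−y²} orbital empty and maximises CFSE.

square planar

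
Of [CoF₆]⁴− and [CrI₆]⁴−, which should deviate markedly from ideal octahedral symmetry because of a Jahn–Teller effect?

[CoF₆]⁴−: Each fluoride is −1; balancing the −4 overall charge requires Co(II). Cobalt is a group-9 element; Co(II) is therefore d⁷. Fluoride is a weak-field ligand for a first-row metal, so the complex is high-spin. The d⁷ configuration leaves the e_g set evenly filled (or empty) — no strong Jahn–Teller driving force.
[CrI₆]⁴−: Each iodide is −1; balancing the −4 overall charge requires Cr(II). Cr sits in group 6, so the d-electron count is 6 − 2 = 4. Iodide is a weak-field ligand for a first-row metal, so the complex is high-spin. The t₂g³e_g¹ (high-spin) configuration has an unevenly filled e_g set; the Jahn–Teller theorem predicts a tetragonal distortion (typically axial elongation) to lift the degeneracy.

[CrI₆]⁴−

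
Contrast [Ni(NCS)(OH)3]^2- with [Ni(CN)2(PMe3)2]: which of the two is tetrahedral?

For [Ni(NCS)(OH)3]^2-: Each isothiocyanate is −1; each hydroxide is −1; balancing the −2 overall charge requires Ni(II). Nickel is a group-10 element; Ni(II) is therefore d⁸. Hydroxide and isothiocyanate are weak-field ligands. With weak-field ligands the CFSE gain from square planar is small, so a 3d d⁸ ion takes the sterically preferred tetrahedral geometry. → tetrahedral.
For [Ni(CN)2(PMe3)2]: Ligand charges: each cyanide is −1; trimethylphosphine is neutral. With an overall charge of 0 the nickel centre must be in the +2 oxidation state. Ni sits in group 10, so the d-electron count is 10 − 2 = 8. Cyanide and trimethylphosphine are strong-field ligands (high in the spectrochemical series). A 3d d⁸ ion with strong-field ligands gains enough CFSE to favour square planar over tetrahedral. → square planar.

[Ni(NCS)(OH)3]^2-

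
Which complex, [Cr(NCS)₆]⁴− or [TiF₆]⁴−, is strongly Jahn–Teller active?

[Cr(NCS)₆]⁴−: Ligand charges: each isothiocyanate is −1. With an overall charge of −4 the chromium centre must be in the +2 oxidation state. Chromium is a group-6 element; Cr(II) is therefore d⁴. Isothiocyanate is a weak-field ligand for a first-row metal, so the complex is high-spin. The t₂g³e_g¹ (high-spin) configuration has an unevenly filled e_g set; the Jahn–Teller theorem predicts a tetragonal distortion (typically axial elongation) to lift the degeneracy.
[TiF₆]⁴−: Summing ligand charges against the −4 overall charge gives an oxidation state of +2 for titanium. Group 4 minus oxidation state 2 gives a d² configuration. The d² configuration leaves the e_g set evenly filled (or empty) — no strong Jahn–Teller driving force.

[Cr(NCS)₆]⁴−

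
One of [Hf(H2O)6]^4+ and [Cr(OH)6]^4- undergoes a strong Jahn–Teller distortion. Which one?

[Cr(OH)6]^4-

[Hf(H2O)6]^4+: Water is neutral; balancing the +4 overall charge requires Hf(IV). Group 4 minus oxidation state 4 gives a d⁰ configuration. The d⁰ configuration leaves the e_g set evenly filled (or empty) — no strong Jahn–Teller driving force.
[Cr(OH)6]^4-: Ligand charges: each hydroxide is −1. With an overall charge of −4 the chromium centre must be in the +2 oxidation state. Cr sits in group 6, so the d-electron count is 6 − 2 = 4. Hydroxide is a weak-field ligand for a first-row metal, so the complex is high-spin. The t₂g³e_g¹ (high-spin) configuration has an unevenly filled e_g set; the Jahn–Teller theorem predicts a tetragonal distortion (typically axial elongation) to lift the degeneracy.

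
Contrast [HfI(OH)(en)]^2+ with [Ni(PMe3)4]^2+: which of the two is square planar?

For [HfI(OH)(en)]^2+: Summing ligand charges against the +2 overall charge gives an oxidation state of +4 for hafnium. Hafnium is a group-4 element; Hf(IV) is therefore d⁰. A d⁰ ion has no crystal-field stabilisation preference between square planar and tetrahedral, so four ligands adopt the sterically favoured tetrahedral geometry. → tetrahedral.
For [Ni(PMe3)4]^2+: Summing ligand charges against the +2 overall charge gives an oxidation state of +2 for nickel. Ni sits in group 10, so the d-electron count is 10 − 2 = 8. Trimethylphosphine is a strong-field ligand (high in the spectrochemical series). A 3d d⁸ ion with strong-field ligands gains enough CFSE to favour square planar over tetrahedral. → square planar.

[Ni(PMe3)4]^2+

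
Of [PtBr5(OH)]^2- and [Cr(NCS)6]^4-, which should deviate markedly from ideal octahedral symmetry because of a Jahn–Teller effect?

[PtBr5(OH)]^2-: Ligand charges: each bromide is −1; each hydroxide is −1. With an overall charge of −2 the platinum centre must be in the +4 oxidation state. Platinum is a group-10 element; Pt(IV) is therefore d⁶. A 5d ion has a large Δₒ and is invariably low-spin. The d⁶ configuration leaves the e_g set evenly filled (or empty) — no strong Jahn–Teller driving force.
[Cr(NCS)6]^4-: Ligand charges: each isothiocyanate is −1. With an overall charge of −4 the chromium centre must be in the +2 oxidation state. Cr sits in group 6, so the d-electron count is 6 − 2 = 4. Isothiocyanate is a weak-field ligand for a first-row metal, so the complex is high-spin. The t₂g³e_g¹ (high-spin) configuration has an unevenly filled e_g set; the Jahn–Teller theorem predicts a tetragonal distortion (typically axial elongation) to lift the degeneracy.

[Cr(NCS)6]^4-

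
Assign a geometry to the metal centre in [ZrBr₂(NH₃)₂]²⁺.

Ligand charges: each bromide is −1; ammonia is neutral. With an overall charge of +2 the zirconium centre must be in the +4 oxidation state.
Zr sits in group 4, so the d-electron count is 4 − 4 = 0.
Coordination number: 4.
A d⁰ ion has no crystal-field stabilisation preference between square planar and tetrahedral, so four ligands adopt the sterically favoured tetrahedral geometry.

tetrahedral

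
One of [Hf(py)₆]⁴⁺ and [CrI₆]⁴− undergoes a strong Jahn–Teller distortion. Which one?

[Hf(py)₆]⁴⁺: Summing ligand charges against the +4 overall charge gives an oxidation state of +4 for hafnium. Group 4 minus oxidation state 4 gives a d⁰ configuration. The d⁰ configuration leaves the e_g set evenly filled (or empty) — no strong Jahn–Teller driving force.
[CrI₆]⁴−: Ligand charges: each iodide is −1. With an overall charge of −4 the chromium centre must be in the +2 oxidation state. Group 6 minus oxidation state 2 gives a d⁴ configuration. Iodide is a weak-field ligand for a first-row metal, so the complex is high-spin. The t₂g³e_g¹ (high-spin) configuration has an unevenly filled e_g set; the Jahn–Teller theorem predicts a tetragonal distortion (typically axial elongation) to lift the degeneracy.

[CrI₆]⁴−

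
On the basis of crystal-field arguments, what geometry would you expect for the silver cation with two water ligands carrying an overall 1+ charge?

Water is neutral; balancing the +1 overall charge requires Ag(I).
Silver is a group-11 element; Ag(I) is therefore d¹⁰.
With 2 monodentate ligands the coordination number is 2.
A d¹⁰ ion with only two ligands adopts a linear arrangement (sp hybridisation; no CFSE preference).

linear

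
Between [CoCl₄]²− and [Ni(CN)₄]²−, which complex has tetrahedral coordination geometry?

[CoCl₄]²−

For [CoCl₄]²−: Summing ligand charges against the −2 overall charge gives an oxidation state of +2 for cobalt. Co sits in group 9, so the d-electron count is 9 − 2 = 7. For a high-spin 3d d⁷ ion with weak-field ligands the small Δₜ gives little square-planar CFSE advantage, so four ligands adopt the sterically favoured tetrahedral geometry. → tetrahedral.
For [Ni(CN)₄]²−: Each cyanide is −1; balancing the −2 overall charge requires Ni(II). Group 10 minus oxidation state 2 gives a d⁸ configuration. Cyanide is a strong-field ligand (high in the spectrochemical series). A 3d d⁸ ion with strong-field ligands gains enough CFSE to favour square planar over tetrahedral. → square planar.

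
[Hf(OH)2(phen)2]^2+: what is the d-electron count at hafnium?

d0

Ligand charges: each hydroxide is −1; 1,10-phenanthroline is neutral. With an overall charge of +2 the hafnium centre must be in the +4 oxidation state.
Hafnium is a group-4 element; Hf(IV) is therefore d⁰.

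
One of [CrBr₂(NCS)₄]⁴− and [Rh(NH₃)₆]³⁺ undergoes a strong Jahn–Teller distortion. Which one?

[CrBr₂(NCS)₄]⁴−

[CrBr₂(NCS)₄]⁴−: Ligand charges: each bromide is −1; each isothiocyanate is −1. With an overall charge of −4 the chromium centre must be in the +2 oxidation state. Cr sits in group 6, so the d-electron count is 6 − 2 = 4. Bromide and isothiocyanate are weak-field ligands for a first-row metal, so the complex is high-spin. The t₂g³e_g¹ (high-spin) configuration has an unevenly filled e_g set; the Jahn–Teller theorem predicts a tetragonal distortion (typically axial elongation) to lift the degeneracy.
[Rh(NH₃)₆]³⁺: Ammonia is neutral; balancing the +3 overall charge requires Rh(III). Rhodium is a group-9 element; Rh(III) is therefore d⁶. A 4d ion has a large Δₒ and is invariably low-spin. The d⁶ configuration leaves the e_g set evenly filled (or empty) — no strong Jahn–Teller driving force.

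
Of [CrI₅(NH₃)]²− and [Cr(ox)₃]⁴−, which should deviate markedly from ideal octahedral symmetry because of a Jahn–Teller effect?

[CrI₅(NH₃)]²−: Summing ligand charges against the −2 overall charge gives an oxidation state of +3 for chromium. Group 6 minus oxidation state 3 gives a d³ configuration. The d³ configuration leaves the e_g set evenly filled (or empty) — no strong Jahn–Teller driving force.
[Cr(ox)₃]⁴−: Ligand charges: each oxalate is −2. With an overall charge of −4 the chromium centre must be in the +2 oxidation state. Cr sits in group 6, so the d-electron count is 6 − 2 = 4. Oxalate is a weak-field ligand for a first-row metal, so the complex is high-spin. The t₂g³e_g¹ (high-spin) configuration has an unevenly filled e_g set; the Jahn–Teller theorem predicts a tetragonal distortion (typically axial elongation) to lift the degeneracy.

[Cr(ox)₃]⁴−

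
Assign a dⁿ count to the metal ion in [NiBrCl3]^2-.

d⁸

Summing ligand charges against the −2 overall charge gives an oxidation state of +2 for nickel.
Group 10 minus oxidation state 2 gives a d⁸ configuration.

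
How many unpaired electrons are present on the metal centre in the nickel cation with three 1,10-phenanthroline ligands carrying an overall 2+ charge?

Ligand charges: 1,10-phenanthroline is neutral. With an overall charge of +2 the nickel centre must be in the +2 oxidation state.
Ni sits in group 10, so the d-electron count is 10 − 2 = 8.
Counting donor atoms: 3×1,10-phenanthroline (bidentate) → 6 donors. Coordination number = 6.
In an octahedral field the d⁸ configuration is t₂g⁶e_g² (only one arrangement possible), giving 2 unpaired electrons.

2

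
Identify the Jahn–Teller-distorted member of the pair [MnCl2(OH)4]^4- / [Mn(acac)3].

[Mn(acac)3]

[MnCl2(OH)4]^4-: Each chloride is −1; each hydroxide is −1; balancing the −4 overall charge requires Mn(II). Group 7 minus oxidation state 2 gives a d⁵ configuration. Chloride and hydroxide are weak-field ligands for a first-row metal, so the complex is high-spin. The d⁵ configuration leaves the e_g set evenly filled (or empty) — no strong Jahn–Teller driving force.
[Mn(acac)3]: Ligand charges: each acetylacetonate is −1. With an overall charge of 0 the manganese centre must be in the +3 oxidation state. Group 7 minus oxidation state 3 gives a d⁴ configuration. Acetylacetonate is a weak-field ligand for a first-row metal, so the complex is high-spin. The t₂g³e_g¹ (high-spin) configuration has an unevenly filled e_g set; the Jahn–Teller theorem predicts a tetragonal distortion (typically axial elongation) to lift the degeneracy.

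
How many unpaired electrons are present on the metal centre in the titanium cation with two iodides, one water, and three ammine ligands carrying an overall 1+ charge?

Ligand charges: each iodide is −1; water is neutral; ammonia is neutral. With an overall charge of +1 the titanium centre must be in the +3 oxidation state.
Titanium is a group-4 element; Ti(III) is therefore d¹.
In an octahedral field the d¹ configuration is t₂g¹e_g⁰ (only one arrangement possible), giving 1 unpaired electron.

1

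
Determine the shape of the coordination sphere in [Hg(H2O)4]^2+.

tetrahedral

Ligand charges: water is neutral. With an overall charge of +2 the mercury centre must be in the +2 oxidation state.
Group 12 minus oxidation state 2 gives a d¹⁰ configuration.
Coordination number: 4.
A d¹⁰ ion has no crystal-field stabilisation preference between square planar and tetrahedral, so four ligands adopt the sterically favoured tetrahedral geometry.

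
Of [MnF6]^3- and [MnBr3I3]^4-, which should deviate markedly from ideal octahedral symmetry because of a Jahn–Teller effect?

[MnF6]^3-

[MnF6]^3-: Each fluoride is −1; balancing the −3 overall charge requires Mn(III). Group 7 minus oxidation state 3 gives a d⁴ configuration. Fluoride is a weak-field ligand for a first-row metal, so the complex is high-spin. The t₂g³e_g¹ (high-spin) configuration has an unevenly filled e_g set; the Jahn–Teller theorem predicts a tetragonal distortion (typically axial elongation) to lift the degeneracy.
[MnBr3I3]^4-: Summing ligand charges against the −4 overall charge gives an oxidation state of +2 for manganese. Mn sits in group 7, so the d-electron count is 7 − 2 = 5. Bromide and iodide are weak-field ligands for a first-row metal, so the complex is high-spin. The d⁵ configuration leaves the e_g set evenly filled (or empty) — no strong Jahn–Teller driving force.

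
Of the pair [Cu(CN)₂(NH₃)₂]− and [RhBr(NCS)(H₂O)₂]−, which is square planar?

For [Cu(CN)₂(NH₃)₂]−: Summing ligand charges against the −1 overall charge gives an oxidation state of +1 for copper. Cu sits in group 11, so the d-electron count is 11 − 1 = 10. A d¹⁰ ion has no crystal-field stabilisation preference between square planar and tetrahedral, so four ligands adopt the sterically favoured tetrahedral geometry. → tetrahedral.
For [RhBr(NCS)(H₂O)₂]−: Summing ligand charges against the −1 overall charge gives an oxidation state of +1 for rhodium. Rhodium is a group-9 element; Rh(I) is therefore d⁸. A 4d d⁸ ion has a large crystal-field splitting; square planar leaves the high-energy d_{x²−y²} orbital empty and maximises CFSE. → square planar.

[RhBr(NCS)(H₂O)₂]−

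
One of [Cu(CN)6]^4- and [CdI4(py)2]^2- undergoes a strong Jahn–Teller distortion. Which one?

[Cu(CN)6]^4-

[Cu(CN)6]^4-: Summing ligand charges against the −4 overall charge gives an oxidation state of +2 for copper. Group 11 minus oxidation state 2 gives a d⁹ configuration. The t₂g⁶e_g³ configuration has an unevenly filled e_g set; the Jahn–Teller theorem predicts a tetragonal distortion (typically axial elongation) to lift the degeneracy.
[CdI4(py)2]^2-: Each iodide is −1; pyridine is neutral; balancing the −2 overall charge requires Cd(II). Cd sits in group 12, so the d-electron count is 12 − 2 = 10. The d¹⁰ configuration leaves the e_g set evenly filled (or empty) — no strong Jahn–Teller driving force.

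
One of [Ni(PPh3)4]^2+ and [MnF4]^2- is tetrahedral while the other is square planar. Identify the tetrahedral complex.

For [Ni(PPh3)4]^2+: Summing ligand charges against the +2 overall charge gives an oxidation state of +2 for nickel. Group 10 minus oxidation state 2 gives a d⁸ configuration. Triphenylphosphine is a strong-field ligand (high in the spectrochemical series). A 3d d⁸ ion with strong-field ligands gains enough CFSE to favour square planar over tetrahedral. → square planar.
For [MnF4]^2-: Ligand charges: each fluoride is −1. With an overall charge of −2 the manganese centre must be in the +2 oxidation state. Mn sits in group 7, so the d-electron count is 7 − 2 = 5. A high-spin d⁵ ion has zero CFSE in either geometry, so four ligands adopt the sterically favoured tetrahedral geometry. → tetrahedral.

[MnF4]^2-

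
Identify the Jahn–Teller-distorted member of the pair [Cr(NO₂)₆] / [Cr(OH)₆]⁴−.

[Cr(NO₂)₆]: Ligand charges: each nitro (N-bound nitrite) is −1. With an overall charge of 0 the chromium centre must be in the +6 oxidation state. Chromium is a group-6 element; Cr(VI) is therefore d⁰. The d⁰ configuration leaves the e_g set evenly filled (or empty) — no strong Jahn–Teller driving force.
[Cr(OH)₆]⁴−: Each hydroxide is −1; balancing the −4 overall charge requires Cr(II). Group 6 minus oxidation state 2 gives a d⁴ configuration. Hydroxide is a weak-field ligand for a first-row metal, so the complex is high-spin. The t₂g³e_g¹ (high-spin) configuration has an unevenly filled e_g set; the Jahn–Teller theorem predicts a tetragonal distortion (typically axial elongation) to lift the degeneracy.

[Cr(OH)₆]⁴−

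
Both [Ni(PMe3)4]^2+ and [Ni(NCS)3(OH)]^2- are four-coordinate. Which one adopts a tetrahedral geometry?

[Ni(NCS)3(OH)]^2-

For [Ni(PMe3)4]^2+: Summing ligand charges against the +2 overall charge gives an oxidation state of +2 for nickel. Ni sits in group 10, so the d-electron count is 10 − 2 = 8. Trimethylphosphine is a strong-field ligand (high in the spectrochemical series). A 3d d⁸ ion with strong-field ligands gains enough CFSE to favour square planar over tetrahedral. → square planar.
For [Ni(NCS)3(OH)]^2-: Each isothiocyanate is −1; each hydroxide is −1; balancing the −2 overall charge requires Ni(II). Group 10 minus oxidation state 2 gives a d⁸ configuration. Hydroxide and isothiocyanate are weak-field ligands. With weak-field ligands the CFSE gain from square planar is small, so a 3d d⁸ ion takes the sterically preferred tetrahedral geometry. → tetrahedral.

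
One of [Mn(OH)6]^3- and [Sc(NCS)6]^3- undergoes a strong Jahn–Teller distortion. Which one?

[Mn(OH)6]^3-: Ligand charges: each hydroxide is −1. With an overall charge of −3 the manganese centre must be in the +3 oxidation state. Manganese is a group-7 element; Mn(III) is therefore d⁴. Hydroxide is a weak-field ligand for a first-row metal, so the complex is high-spin. The t₂g³e_g¹ (high-spin) configuration has an unevenly filled e_g set; the Jahn–Teller theorem predicts a tetragonal distortion (typically axial elongation) to lift the degeneracy.
[Sc(NCS)6]^3-: Ligand charges: each isothiocyanate is −1. With an overall charge of −3 the scandium centre must be in the +3 oxidation state. Scandium is a group-3 element; Sc(III) is therefore d⁰. The d⁰ configuration leaves the e_g set evenly filled (or empty) — no strong Jahn–Teller driving force.

[Mn(OH)6]^3-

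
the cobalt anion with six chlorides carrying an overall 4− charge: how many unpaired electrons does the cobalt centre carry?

3 unpaired electrons

Each chloride is −1; balancing the −4 overall charge requires Co(II).
Co sits in group 9, so the d-electron count is 9 − 2 = 7.
The spin state decides the count: Chloride is a weak-field ligand for a first-row metal, so the complex is high-spin.
An octahedral high-spin d⁷ ion is t₂g⁵e_g², giving 3 unpaired electrons.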